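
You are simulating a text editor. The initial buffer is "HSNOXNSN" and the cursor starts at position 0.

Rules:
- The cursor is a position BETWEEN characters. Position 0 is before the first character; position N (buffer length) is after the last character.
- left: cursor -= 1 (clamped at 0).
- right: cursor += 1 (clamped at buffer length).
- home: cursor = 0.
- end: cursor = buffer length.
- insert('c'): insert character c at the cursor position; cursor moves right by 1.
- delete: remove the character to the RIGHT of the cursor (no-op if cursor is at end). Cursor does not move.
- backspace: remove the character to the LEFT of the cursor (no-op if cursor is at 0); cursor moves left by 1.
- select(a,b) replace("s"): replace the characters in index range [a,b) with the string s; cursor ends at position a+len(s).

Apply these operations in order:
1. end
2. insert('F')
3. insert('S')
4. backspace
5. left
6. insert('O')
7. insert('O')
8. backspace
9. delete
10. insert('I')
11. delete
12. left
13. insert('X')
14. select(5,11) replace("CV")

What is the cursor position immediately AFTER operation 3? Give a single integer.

Answer: 10

Derivation:
After op 1 (end): buf='HSNOXNSN' cursor=8
After op 2 (insert('F')): buf='HSNOXNSNF' cursor=9
After op 3 (insert('S')): buf='HSNOXNSNFS' cursor=10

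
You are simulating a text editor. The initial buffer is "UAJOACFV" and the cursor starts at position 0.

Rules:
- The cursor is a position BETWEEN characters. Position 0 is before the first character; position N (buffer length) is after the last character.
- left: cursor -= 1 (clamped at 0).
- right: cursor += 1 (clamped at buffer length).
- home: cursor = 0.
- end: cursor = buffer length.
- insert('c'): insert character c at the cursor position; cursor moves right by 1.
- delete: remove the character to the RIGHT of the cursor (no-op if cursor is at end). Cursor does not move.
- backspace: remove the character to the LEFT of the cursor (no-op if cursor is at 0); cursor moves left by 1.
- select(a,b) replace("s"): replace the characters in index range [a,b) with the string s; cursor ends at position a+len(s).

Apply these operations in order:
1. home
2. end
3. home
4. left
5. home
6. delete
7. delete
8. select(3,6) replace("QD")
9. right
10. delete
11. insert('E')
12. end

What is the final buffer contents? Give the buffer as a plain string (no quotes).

After op 1 (home): buf='UAJOACFV' cursor=0
After op 2 (end): buf='UAJOACFV' cursor=8
After op 3 (home): buf='UAJOACFV' cursor=0
After op 4 (left): buf='UAJOACFV' cursor=0
After op 5 (home): buf='UAJOACFV' cursor=0
After op 6 (delete): buf='AJOACFV' cursor=0
After op 7 (delete): buf='JOACFV' cursor=0
After op 8 (select(3,6) replace("QD")): buf='JOAQD' cursor=5
After op 9 (right): buf='JOAQD' cursor=5
After op 10 (delete): buf='JOAQD' cursor=5
After op 11 (insert('E')): buf='JOAQDE' cursor=6
After op 12 (end): buf='JOAQDE' cursor=6

Answer: JOAQDE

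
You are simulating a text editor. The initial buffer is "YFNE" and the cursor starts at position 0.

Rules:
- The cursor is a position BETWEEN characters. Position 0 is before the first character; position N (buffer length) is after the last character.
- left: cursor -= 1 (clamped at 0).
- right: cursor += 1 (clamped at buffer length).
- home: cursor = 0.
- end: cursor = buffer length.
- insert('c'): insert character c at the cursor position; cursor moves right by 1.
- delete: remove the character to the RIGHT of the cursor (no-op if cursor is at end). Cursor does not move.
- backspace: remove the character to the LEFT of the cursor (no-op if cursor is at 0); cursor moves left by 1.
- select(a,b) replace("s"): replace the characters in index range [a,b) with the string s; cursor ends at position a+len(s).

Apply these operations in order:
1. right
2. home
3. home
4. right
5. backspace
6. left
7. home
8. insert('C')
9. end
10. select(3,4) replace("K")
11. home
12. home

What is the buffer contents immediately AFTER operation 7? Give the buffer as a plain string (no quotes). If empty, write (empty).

Answer: FNE

Derivation:
After op 1 (right): buf='YFNE' cursor=1
After op 2 (home): buf='YFNE' cursor=0
After op 3 (home): buf='YFNE' cursor=0
After op 4 (right): buf='YFNE' cursor=1
After op 5 (backspace): buf='FNE' cursor=0
After op 6 (left): buf='FNE' cursor=0
After op 7 (home): buf='FNE' cursor=0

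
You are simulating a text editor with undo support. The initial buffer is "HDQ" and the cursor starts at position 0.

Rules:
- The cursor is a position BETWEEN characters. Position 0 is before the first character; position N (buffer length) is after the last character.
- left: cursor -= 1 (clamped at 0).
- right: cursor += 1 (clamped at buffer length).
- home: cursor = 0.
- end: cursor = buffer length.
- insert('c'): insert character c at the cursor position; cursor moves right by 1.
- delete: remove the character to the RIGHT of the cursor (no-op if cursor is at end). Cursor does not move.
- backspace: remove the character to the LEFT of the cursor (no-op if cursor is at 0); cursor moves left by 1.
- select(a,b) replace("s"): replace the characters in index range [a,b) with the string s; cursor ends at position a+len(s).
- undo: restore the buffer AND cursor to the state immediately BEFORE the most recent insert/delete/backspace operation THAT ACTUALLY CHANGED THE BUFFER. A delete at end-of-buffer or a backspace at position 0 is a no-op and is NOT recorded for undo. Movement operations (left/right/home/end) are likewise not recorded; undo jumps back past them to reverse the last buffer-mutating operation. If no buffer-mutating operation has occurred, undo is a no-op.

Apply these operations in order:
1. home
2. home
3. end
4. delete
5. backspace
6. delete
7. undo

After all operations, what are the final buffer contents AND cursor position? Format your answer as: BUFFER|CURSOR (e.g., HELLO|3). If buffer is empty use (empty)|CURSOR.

After op 1 (home): buf='HDQ' cursor=0
After op 2 (home): buf='HDQ' cursor=0
After op 3 (end): buf='HDQ' cursor=3
After op 4 (delete): buf='HDQ' cursor=3
After op 5 (backspace): buf='HD' cursor=2
After op 6 (delete): buf='HD' cursor=2
After op 7 (undo): buf='HDQ' cursor=3

Answer: HDQ|3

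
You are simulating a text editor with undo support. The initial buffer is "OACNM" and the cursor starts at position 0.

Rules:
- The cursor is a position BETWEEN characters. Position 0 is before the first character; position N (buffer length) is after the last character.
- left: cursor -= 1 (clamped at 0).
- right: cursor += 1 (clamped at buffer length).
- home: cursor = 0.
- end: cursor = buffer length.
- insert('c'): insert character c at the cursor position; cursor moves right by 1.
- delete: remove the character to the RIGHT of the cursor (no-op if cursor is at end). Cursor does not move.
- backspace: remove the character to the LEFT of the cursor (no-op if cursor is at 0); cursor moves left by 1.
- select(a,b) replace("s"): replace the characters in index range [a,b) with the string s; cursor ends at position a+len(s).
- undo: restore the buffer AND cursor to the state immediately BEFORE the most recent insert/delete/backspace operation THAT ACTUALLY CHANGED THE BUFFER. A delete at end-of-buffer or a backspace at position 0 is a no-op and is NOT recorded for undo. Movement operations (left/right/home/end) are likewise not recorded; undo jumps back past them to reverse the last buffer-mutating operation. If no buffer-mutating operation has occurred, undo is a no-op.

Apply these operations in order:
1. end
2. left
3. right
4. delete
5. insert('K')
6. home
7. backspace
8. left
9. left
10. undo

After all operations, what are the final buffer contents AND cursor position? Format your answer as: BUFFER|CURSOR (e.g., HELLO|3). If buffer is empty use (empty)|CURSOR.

After op 1 (end): buf='OACNM' cursor=5
After op 2 (left): buf='OACNM' cursor=4
After op 3 (right): buf='OACNM' cursor=5
After op 4 (delete): buf='OACNM' cursor=5
After op 5 (insert('K')): buf='OACNMK' cursor=6
After op 6 (home): buf='OACNMK' cursor=0
After op 7 (backspace): buf='OACNMK' cursor=0
After op 8 (left): buf='OACNMK' cursor=0
After op 9 (left): buf='OACNMK' cursor=0
After op 10 (undo): buf='OACNM' cursor=5

Answer: OACNM|5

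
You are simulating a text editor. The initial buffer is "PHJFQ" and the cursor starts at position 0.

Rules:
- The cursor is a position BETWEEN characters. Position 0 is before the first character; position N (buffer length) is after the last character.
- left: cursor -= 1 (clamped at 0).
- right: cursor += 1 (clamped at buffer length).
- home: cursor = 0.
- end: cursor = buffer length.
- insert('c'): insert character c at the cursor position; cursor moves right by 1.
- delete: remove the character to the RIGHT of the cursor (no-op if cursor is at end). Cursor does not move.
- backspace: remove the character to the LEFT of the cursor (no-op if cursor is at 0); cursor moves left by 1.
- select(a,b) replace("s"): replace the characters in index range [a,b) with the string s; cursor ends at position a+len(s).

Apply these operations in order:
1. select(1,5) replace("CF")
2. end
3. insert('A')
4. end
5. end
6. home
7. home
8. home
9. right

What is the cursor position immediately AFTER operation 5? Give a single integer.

Answer: 4

Derivation:
After op 1 (select(1,5) replace("CF")): buf='PCF' cursor=3
After op 2 (end): buf='PCF' cursor=3
After op 3 (insert('A')): buf='PCFA' cursor=4
After op 4 (end): buf='PCFA' cursor=4
After op 5 (end): buf='PCFA' cursor=4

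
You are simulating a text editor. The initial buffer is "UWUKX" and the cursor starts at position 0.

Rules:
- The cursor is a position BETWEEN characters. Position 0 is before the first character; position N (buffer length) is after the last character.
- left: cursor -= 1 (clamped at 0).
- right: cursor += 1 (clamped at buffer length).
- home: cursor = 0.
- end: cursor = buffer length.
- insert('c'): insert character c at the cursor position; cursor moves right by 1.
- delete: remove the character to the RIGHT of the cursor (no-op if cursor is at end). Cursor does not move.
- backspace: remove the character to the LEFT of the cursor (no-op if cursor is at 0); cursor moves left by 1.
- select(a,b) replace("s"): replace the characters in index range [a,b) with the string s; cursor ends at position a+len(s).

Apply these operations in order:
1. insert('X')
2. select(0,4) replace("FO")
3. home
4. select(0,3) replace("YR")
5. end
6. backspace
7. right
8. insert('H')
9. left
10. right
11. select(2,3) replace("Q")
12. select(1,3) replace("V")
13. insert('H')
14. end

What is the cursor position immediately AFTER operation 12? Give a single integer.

After op 1 (insert('X')): buf='XUWUKX' cursor=1
After op 2 (select(0,4) replace("FO")): buf='FOKX' cursor=2
After op 3 (home): buf='FOKX' cursor=0
After op 4 (select(0,3) replace("YR")): buf='YRX' cursor=2
After op 5 (end): buf='YRX' cursor=3
After op 6 (backspace): buf='YR' cursor=2
After op 7 (right): buf='YR' cursor=2
After op 8 (insert('H')): buf='YRH' cursor=3
After op 9 (left): buf='YRH' cursor=2
After op 10 (right): buf='YRH' cursor=3
After op 11 (select(2,3) replace("Q")): buf='YRQ' cursor=3
After op 12 (select(1,3) replace("V")): buf='YV' cursor=2

Answer: 2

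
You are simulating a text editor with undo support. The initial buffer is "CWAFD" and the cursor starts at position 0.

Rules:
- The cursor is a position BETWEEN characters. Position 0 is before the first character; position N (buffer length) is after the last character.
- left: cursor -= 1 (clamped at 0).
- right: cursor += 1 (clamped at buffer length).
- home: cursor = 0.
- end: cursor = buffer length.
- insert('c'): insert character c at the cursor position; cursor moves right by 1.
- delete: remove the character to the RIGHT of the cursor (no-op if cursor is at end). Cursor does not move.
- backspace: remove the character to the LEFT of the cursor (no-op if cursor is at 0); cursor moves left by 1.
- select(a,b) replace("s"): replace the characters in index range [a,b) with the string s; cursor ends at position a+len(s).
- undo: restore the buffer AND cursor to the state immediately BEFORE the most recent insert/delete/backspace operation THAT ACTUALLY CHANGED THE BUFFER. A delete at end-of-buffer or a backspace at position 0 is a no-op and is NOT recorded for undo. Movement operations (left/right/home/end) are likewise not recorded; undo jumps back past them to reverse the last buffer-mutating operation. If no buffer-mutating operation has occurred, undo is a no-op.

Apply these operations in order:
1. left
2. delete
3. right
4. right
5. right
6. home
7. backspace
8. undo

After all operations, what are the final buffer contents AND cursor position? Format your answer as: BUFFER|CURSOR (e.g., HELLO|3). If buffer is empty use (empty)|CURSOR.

Answer: CWAFD|0

Derivation:
After op 1 (left): buf='CWAFD' cursor=0
After op 2 (delete): buf='WAFD' cursor=0
After op 3 (right): buf='WAFD' cursor=1
After op 4 (right): buf='WAFD' cursor=2
After op 5 (right): buf='WAFD' cursor=3
After op 6 (home): buf='WAFD' cursor=0
After op 7 (backspace): buf='WAFD' cursor=0
After op 8 (undo): buf='CWAFD' cursor=0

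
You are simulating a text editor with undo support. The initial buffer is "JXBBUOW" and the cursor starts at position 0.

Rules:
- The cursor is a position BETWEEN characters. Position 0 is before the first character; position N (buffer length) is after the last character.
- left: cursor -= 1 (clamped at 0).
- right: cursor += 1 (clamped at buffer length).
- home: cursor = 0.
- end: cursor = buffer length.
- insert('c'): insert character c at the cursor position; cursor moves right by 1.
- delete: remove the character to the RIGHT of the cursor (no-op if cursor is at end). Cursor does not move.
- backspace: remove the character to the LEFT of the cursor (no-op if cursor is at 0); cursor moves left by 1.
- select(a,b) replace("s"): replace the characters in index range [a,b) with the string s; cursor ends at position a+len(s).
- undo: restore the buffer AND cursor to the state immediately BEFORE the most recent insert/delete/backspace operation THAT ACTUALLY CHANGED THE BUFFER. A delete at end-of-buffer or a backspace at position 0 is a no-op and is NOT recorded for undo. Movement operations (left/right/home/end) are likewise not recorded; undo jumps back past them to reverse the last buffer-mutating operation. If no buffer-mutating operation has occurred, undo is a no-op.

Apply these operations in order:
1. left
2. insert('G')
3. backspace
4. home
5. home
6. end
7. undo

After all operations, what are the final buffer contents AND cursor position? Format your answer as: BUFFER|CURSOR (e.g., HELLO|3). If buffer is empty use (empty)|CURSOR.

Answer: GJXBBUOW|1

Derivation:
After op 1 (left): buf='JXBBUOW' cursor=0
After op 2 (insert('G')): buf='GJXBBUOW' cursor=1
After op 3 (backspace): buf='JXBBUOW' cursor=0
After op 4 (home): buf='JXBBUOW' cursor=0
After op 5 (home): buf='JXBBUOW' cursor=0
After op 6 (end): buf='JXBBUOW' cursor=7
After op 7 (undo): buf='GJXBBUOW' cursor=1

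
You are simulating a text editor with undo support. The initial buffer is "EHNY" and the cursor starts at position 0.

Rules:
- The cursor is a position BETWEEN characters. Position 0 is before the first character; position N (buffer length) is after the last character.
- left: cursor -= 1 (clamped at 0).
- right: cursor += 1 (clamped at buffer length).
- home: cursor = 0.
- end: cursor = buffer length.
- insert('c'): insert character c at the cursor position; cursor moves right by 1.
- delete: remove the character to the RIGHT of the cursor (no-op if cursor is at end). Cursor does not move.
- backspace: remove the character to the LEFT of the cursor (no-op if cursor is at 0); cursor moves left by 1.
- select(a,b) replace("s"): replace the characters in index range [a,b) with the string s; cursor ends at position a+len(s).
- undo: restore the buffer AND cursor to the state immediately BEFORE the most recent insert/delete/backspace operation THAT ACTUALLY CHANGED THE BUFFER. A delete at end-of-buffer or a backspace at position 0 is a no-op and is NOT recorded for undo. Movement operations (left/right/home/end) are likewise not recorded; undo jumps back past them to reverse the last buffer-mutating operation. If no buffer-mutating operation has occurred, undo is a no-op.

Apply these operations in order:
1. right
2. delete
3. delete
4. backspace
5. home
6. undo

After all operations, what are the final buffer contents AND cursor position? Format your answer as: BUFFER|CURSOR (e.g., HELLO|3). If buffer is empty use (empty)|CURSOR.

After op 1 (right): buf='EHNY' cursor=1
After op 2 (delete): buf='ENY' cursor=1
After op 3 (delete): buf='EY' cursor=1
After op 4 (backspace): buf='Y' cursor=0
After op 5 (home): buf='Y' cursor=0
After op 6 (undo): buf='EY' cursor=1

Answer: EY|1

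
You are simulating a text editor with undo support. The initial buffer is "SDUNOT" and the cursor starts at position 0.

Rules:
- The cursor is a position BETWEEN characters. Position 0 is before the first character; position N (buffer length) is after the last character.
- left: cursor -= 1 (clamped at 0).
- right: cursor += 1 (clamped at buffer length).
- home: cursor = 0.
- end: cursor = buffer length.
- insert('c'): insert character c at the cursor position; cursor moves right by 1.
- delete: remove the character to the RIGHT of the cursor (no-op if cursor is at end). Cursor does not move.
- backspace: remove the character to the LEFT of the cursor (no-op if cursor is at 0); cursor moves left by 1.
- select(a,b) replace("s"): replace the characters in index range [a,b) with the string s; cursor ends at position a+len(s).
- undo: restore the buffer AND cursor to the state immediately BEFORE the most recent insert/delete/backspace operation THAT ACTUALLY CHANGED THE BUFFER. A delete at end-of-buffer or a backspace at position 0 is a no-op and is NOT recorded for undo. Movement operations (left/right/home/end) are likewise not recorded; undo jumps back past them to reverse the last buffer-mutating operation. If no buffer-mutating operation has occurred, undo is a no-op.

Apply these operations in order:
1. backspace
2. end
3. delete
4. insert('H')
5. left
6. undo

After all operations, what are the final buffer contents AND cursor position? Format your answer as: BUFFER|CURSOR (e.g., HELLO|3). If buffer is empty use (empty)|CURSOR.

After op 1 (backspace): buf='SDUNOT' cursor=0
After op 2 (end): buf='SDUNOT' cursor=6
After op 3 (delete): buf='SDUNOT' cursor=6
After op 4 (insert('H')): buf='SDUNOTH' cursor=7
After op 5 (left): buf='SDUNOTH' cursor=6
After op 6 (undo): buf='SDUNOT' cursor=6

Answer: SDUNOT|6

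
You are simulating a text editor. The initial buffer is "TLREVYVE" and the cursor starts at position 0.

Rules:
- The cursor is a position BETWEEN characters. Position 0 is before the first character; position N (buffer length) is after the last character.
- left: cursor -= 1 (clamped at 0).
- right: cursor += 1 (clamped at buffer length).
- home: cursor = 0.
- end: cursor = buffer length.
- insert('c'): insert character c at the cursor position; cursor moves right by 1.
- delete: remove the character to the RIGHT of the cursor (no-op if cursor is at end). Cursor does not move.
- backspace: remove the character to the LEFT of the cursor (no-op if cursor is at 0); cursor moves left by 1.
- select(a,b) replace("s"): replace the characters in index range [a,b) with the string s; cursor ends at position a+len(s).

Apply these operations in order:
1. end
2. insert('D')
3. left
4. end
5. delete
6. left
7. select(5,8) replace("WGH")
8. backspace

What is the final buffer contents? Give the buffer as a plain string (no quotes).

After op 1 (end): buf='TLREVYVE' cursor=8
After op 2 (insert('D')): buf='TLREVYVED' cursor=9
After op 3 (left): buf='TLREVYVED' cursor=8
After op 4 (end): buf='TLREVYVED' cursor=9
After op 5 (delete): buf='TLREVYVED' cursor=9
After op 6 (left): buf='TLREVYVED' cursor=8
After op 7 (select(5,8) replace("WGH")): buf='TLREVWGHD' cursor=8
After op 8 (backspace): buf='TLREVWGD' cursor=7

Answer: TLREVWGD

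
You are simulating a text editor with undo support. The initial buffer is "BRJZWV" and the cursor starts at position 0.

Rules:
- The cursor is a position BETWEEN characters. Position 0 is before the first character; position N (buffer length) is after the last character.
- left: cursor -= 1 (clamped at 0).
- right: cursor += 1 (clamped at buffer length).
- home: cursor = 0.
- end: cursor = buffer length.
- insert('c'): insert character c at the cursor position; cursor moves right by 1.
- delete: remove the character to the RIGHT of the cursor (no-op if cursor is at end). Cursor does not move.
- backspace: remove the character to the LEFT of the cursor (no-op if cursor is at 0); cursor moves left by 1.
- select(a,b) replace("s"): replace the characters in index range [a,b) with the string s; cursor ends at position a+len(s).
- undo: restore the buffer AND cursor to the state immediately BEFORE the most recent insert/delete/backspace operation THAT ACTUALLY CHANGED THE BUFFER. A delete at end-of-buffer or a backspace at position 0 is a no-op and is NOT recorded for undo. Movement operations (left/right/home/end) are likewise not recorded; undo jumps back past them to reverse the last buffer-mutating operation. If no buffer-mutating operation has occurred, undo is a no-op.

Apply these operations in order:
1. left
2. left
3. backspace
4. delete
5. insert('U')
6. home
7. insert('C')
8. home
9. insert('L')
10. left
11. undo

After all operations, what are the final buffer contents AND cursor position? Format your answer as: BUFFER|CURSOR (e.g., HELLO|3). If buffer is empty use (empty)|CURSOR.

Answer: CURJZWV|0

Derivation:
After op 1 (left): buf='BRJZWV' cursor=0
After op 2 (left): buf='BRJZWV' cursor=0
After op 3 (backspace): buf='BRJZWV' cursor=0
After op 4 (delete): buf='RJZWV' cursor=0
After op 5 (insert('U')): buf='URJZWV' cursor=1
After op 6 (home): buf='URJZWV' cursor=0
After op 7 (insert('C')): buf='CURJZWV' cursor=1
After op 8 (home): buf='CURJZWV' cursor=0
After op 9 (insert('L')): buf='LCURJZWV' cursor=1
After op 10 (left): buf='LCURJZWV' cursor=0
After op 11 (undo): buf='CURJZWV' cursor=0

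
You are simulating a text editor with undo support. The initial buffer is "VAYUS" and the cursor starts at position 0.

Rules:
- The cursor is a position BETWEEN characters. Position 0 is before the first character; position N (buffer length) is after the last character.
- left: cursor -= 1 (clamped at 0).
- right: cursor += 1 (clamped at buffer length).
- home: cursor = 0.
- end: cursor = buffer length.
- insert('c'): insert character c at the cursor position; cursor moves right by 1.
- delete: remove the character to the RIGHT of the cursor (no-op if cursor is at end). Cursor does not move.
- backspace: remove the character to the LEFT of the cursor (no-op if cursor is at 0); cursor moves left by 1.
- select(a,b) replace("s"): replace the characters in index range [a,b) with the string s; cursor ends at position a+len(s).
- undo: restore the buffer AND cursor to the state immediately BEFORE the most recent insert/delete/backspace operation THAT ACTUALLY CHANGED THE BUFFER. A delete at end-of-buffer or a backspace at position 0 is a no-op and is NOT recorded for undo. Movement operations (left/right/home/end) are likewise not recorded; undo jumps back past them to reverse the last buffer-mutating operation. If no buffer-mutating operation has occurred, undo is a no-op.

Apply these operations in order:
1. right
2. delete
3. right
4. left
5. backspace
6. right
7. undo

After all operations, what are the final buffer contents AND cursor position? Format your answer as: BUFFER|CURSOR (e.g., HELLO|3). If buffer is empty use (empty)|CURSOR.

After op 1 (right): buf='VAYUS' cursor=1
After op 2 (delete): buf='VYUS' cursor=1
After op 3 (right): buf='VYUS' cursor=2
After op 4 (left): buf='VYUS' cursor=1
After op 5 (backspace): buf='YUS' cursor=0
After op 6 (right): buf='YUS' cursor=1
After op 7 (undo): buf='VYUS' cursor=1

Answer: VYUS|1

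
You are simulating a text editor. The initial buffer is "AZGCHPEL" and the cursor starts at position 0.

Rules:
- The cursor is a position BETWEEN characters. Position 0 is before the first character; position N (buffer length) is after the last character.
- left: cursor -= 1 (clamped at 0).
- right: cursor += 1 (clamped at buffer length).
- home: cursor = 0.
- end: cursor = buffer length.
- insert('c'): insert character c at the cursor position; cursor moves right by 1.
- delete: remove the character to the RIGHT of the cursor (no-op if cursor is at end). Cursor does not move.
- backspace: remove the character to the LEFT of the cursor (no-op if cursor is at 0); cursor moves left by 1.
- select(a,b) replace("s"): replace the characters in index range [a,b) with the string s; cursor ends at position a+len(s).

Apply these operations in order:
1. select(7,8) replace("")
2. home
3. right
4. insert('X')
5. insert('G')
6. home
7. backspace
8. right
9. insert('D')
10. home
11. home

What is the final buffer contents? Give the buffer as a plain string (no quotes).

Answer: ADXGZGCHPE

Derivation:
After op 1 (select(7,8) replace("")): buf='AZGCHPE' cursor=7
After op 2 (home): buf='AZGCHPE' cursor=0
After op 3 (right): buf='AZGCHPE' cursor=1
After op 4 (insert('X')): buf='AXZGCHPE' cursor=2
After op 5 (insert('G')): buf='AXGZGCHPE' cursor=3
After op 6 (home): buf='AXGZGCHPE' cursor=0
After op 7 (backspace): buf='AXGZGCHPE' cursor=0
After op 8 (right): buf='AXGZGCHPE' cursor=1
After op 9 (insert('D')): buf='ADXGZGCHPE' cursor=2
After op 10 (home): buf='ADXGZGCHPE' cursor=0
After op 11 (home): buf='ADXGZGCHPE' cursor=0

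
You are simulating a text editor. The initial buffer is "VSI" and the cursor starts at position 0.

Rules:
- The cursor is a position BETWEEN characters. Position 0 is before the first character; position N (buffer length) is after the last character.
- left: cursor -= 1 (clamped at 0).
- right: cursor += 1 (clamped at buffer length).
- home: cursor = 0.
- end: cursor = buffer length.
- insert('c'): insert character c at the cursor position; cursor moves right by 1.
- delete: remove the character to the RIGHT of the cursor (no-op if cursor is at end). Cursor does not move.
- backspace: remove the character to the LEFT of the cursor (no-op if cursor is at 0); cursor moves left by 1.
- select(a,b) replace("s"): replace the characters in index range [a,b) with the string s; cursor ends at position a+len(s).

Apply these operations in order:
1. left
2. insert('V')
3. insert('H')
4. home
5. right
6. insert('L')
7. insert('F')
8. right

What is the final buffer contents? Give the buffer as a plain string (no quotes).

After op 1 (left): buf='VSI' cursor=0
After op 2 (insert('V')): buf='VVSI' cursor=1
After op 3 (insert('H')): buf='VHVSI' cursor=2
After op 4 (home): buf='VHVSI' cursor=0
After op 5 (right): buf='VHVSI' cursor=1
After op 6 (insert('L')): buf='VLHVSI' cursor=2
After op 7 (insert('F')): buf='VLFHVSI' cursor=3
After op 8 (right): buf='VLFHVSI' cursor=4

Answer: VLFHVSI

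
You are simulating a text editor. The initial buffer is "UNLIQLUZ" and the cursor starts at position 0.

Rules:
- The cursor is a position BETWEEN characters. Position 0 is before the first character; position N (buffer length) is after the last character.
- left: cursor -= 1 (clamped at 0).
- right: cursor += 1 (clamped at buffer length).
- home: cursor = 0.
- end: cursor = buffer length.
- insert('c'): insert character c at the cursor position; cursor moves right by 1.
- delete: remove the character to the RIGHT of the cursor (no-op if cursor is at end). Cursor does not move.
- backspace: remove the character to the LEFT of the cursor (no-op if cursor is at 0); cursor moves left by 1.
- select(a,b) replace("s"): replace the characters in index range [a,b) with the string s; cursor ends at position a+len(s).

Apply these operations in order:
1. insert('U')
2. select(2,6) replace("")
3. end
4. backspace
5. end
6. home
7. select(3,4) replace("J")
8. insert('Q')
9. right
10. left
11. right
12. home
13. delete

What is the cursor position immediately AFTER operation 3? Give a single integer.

After op 1 (insert('U')): buf='UUNLIQLUZ' cursor=1
After op 2 (select(2,6) replace("")): buf='UULUZ' cursor=2
After op 3 (end): buf='UULUZ' cursor=5

Answer: 5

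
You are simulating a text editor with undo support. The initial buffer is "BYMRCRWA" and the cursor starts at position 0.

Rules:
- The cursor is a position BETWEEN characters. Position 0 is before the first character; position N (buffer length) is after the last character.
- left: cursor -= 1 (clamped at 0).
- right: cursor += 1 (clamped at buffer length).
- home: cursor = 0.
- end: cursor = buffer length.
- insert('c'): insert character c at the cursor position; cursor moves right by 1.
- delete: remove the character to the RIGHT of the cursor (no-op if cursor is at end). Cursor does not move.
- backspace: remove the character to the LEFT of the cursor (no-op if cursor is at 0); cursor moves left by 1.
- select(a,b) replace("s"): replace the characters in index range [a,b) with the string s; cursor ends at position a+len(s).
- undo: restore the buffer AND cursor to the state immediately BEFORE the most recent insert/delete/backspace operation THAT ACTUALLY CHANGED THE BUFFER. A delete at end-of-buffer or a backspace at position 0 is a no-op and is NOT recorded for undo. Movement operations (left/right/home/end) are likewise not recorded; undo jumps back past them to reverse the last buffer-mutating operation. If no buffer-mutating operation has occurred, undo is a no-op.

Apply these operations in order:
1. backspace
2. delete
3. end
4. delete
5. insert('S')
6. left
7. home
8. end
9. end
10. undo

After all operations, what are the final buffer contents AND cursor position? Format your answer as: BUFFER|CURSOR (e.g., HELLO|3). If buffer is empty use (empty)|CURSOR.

After op 1 (backspace): buf='BYMRCRWA' cursor=0
After op 2 (delete): buf='YMRCRWA' cursor=0
After op 3 (end): buf='YMRCRWA' cursor=7
After op 4 (delete): buf='YMRCRWA' cursor=7
After op 5 (insert('S')): buf='YMRCRWAS' cursor=8
After op 6 (left): buf='YMRCRWAS' cursor=7
After op 7 (home): buf='YMRCRWAS' cursor=0
After op 8 (end): buf='YMRCRWAS' cursor=8
After op 9 (end): buf='YMRCRWAS' cursor=8
After op 10 (undo): buf='YMRCRWA' cursor=7

Answer: YMRCRWA|7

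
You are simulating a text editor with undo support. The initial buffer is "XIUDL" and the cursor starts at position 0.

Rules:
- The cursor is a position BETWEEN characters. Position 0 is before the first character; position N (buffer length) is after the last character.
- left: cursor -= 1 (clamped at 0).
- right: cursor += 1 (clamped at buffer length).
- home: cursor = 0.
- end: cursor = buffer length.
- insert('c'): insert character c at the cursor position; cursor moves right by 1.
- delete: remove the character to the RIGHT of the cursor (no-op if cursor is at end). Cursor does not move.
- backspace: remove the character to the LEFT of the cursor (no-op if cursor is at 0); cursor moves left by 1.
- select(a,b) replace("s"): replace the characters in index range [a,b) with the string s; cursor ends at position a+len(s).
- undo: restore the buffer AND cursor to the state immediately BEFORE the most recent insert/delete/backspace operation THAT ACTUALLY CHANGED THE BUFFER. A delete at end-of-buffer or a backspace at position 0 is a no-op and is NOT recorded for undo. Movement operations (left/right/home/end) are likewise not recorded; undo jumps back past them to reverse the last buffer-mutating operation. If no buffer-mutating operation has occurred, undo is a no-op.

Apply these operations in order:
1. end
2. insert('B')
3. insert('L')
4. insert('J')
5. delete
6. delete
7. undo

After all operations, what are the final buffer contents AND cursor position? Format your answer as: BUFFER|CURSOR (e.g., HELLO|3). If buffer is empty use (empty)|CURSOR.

After op 1 (end): buf='XIUDL' cursor=5
After op 2 (insert('B')): buf='XIUDLB' cursor=6
After op 3 (insert('L')): buf='XIUDLBL' cursor=7
After op 4 (insert('J')): buf='XIUDLBLJ' cursor=8
After op 5 (delete): buf='XIUDLBLJ' cursor=8
After op 6 (delete): buf='XIUDLBLJ' cursor=8
After op 7 (undo): buf='XIUDLBL' cursor=7

Answer: XIUDLBL|7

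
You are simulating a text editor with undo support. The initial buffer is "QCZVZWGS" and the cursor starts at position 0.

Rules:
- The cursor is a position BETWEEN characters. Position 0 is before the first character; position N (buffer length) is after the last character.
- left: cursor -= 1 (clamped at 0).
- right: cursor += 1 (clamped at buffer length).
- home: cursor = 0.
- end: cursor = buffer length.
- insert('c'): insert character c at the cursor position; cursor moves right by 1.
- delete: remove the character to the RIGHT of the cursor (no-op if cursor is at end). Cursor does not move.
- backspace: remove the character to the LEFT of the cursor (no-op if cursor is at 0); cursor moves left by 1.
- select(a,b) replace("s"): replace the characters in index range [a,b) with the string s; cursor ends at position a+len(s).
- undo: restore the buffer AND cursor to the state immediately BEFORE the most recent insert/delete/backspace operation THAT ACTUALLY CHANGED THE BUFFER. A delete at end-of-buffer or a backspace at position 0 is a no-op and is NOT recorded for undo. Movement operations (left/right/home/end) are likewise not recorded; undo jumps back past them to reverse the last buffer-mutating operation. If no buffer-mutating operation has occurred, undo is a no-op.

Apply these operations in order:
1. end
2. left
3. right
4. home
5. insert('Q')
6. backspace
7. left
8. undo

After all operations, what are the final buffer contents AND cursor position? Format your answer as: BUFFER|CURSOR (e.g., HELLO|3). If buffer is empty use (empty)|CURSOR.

Answer: QQCZVZWGS|1

Derivation:
After op 1 (end): buf='QCZVZWGS' cursor=8
After op 2 (left): buf='QCZVZWGS' cursor=7
After op 3 (right): buf='QCZVZWGS' cursor=8
After op 4 (home): buf='QCZVZWGS' cursor=0
After op 5 (insert('Q')): buf='QQCZVZWGS' cursor=1
After op 6 (backspace): buf='QCZVZWGS' cursor=0
After op 7 (left): buf='QCZVZWGS' cursor=0
After op 8 (undo): buf='QQCZVZWGS' cursor=1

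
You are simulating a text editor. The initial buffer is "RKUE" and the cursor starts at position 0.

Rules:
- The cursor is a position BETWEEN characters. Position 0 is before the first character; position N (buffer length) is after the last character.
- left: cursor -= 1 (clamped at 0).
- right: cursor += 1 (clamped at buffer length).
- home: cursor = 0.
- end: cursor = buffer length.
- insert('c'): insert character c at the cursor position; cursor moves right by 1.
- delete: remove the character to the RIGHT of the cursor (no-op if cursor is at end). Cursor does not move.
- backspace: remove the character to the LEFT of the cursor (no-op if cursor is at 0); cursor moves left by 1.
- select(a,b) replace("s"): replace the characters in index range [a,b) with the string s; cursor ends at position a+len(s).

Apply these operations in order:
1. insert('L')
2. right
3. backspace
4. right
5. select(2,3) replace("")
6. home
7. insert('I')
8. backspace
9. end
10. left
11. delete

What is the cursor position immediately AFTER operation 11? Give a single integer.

Answer: 2

Derivation:
After op 1 (insert('L')): buf='LRKUE' cursor=1
After op 2 (right): buf='LRKUE' cursor=2
After op 3 (backspace): buf='LKUE' cursor=1
After op 4 (right): buf='LKUE' cursor=2
After op 5 (select(2,3) replace("")): buf='LKE' cursor=2
After op 6 (home): buf='LKE' cursor=0
After op 7 (insert('I')): buf='ILKE' cursor=1
After op 8 (backspace): buf='LKE' cursor=0
After op 9 (end): buf='LKE' cursor=3
After op 10 (left): buf='LKE' cursor=2
After op 11 (delete): buf='LK' cursor=2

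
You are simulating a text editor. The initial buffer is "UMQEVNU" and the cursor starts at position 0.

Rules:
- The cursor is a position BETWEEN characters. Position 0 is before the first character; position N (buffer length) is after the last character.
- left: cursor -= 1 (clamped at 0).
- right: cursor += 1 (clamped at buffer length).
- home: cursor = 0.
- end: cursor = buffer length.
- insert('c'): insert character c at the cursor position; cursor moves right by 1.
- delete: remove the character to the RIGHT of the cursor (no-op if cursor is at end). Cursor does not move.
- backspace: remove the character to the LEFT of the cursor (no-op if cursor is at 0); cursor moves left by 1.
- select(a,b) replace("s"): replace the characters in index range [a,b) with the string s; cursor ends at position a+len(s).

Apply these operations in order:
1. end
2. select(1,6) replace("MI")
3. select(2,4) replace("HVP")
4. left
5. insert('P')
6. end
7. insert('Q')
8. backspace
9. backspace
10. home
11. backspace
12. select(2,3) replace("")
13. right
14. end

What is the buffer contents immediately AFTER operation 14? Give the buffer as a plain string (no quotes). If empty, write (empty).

Answer: UMVP

Derivation:
After op 1 (end): buf='UMQEVNU' cursor=7
After op 2 (select(1,6) replace("MI")): buf='UMIU' cursor=3
After op 3 (select(2,4) replace("HVP")): buf='UMHVP' cursor=5
After op 4 (left): buf='UMHVP' cursor=4
After op 5 (insert('P')): buf='UMHVPP' cursor=5
After op 6 (end): buf='UMHVPP' cursor=6
After op 7 (insert('Q')): buf='UMHVPPQ' cursor=7
After op 8 (backspace): buf='UMHVPP' cursor=6
After op 9 (backspace): buf='UMHVP' cursor=5
After op 10 (home): buf='UMHVP' cursor=0
After op 11 (backspace): buf='UMHVP' cursor=0
After op 12 (select(2,3) replace("")): buf='UMVP' cursor=2
After op 13 (right): buf='UMVP' cursor=3
After op 14 (end): buf='UMVP' cursor=4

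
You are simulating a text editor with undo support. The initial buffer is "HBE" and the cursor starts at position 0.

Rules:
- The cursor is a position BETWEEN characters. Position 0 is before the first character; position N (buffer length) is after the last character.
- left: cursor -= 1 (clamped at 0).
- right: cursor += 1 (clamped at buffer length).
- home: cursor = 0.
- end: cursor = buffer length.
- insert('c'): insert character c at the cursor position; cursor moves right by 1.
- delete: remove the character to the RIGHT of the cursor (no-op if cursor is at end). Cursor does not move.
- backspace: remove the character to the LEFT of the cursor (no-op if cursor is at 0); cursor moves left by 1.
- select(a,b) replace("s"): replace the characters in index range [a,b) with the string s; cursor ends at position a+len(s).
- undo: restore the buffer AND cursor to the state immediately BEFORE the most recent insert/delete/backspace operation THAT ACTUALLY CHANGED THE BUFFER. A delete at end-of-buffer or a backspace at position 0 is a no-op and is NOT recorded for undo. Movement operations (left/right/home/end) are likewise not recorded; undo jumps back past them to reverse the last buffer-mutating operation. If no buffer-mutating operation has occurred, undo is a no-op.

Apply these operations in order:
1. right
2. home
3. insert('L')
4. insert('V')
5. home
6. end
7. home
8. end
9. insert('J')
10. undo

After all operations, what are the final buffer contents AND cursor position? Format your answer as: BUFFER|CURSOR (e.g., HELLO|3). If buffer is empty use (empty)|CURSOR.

Answer: LVHBE|5

Derivation:
After op 1 (right): buf='HBE' cursor=1
After op 2 (home): buf='HBE' cursor=0
After op 3 (insert('L')): buf='LHBE' cursor=1
After op 4 (insert('V')): buf='LVHBE' cursor=2
After op 5 (home): buf='LVHBE' cursor=0
After op 6 (end): buf='LVHBE' cursor=5
After op 7 (home): buf='LVHBE' cursor=0
After op 8 (end): buf='LVHBE' cursor=5
After op 9 (insert('J')): buf='LVHBEJ' cursor=6
After op 10 (undo): buf='LVHBE' cursor=5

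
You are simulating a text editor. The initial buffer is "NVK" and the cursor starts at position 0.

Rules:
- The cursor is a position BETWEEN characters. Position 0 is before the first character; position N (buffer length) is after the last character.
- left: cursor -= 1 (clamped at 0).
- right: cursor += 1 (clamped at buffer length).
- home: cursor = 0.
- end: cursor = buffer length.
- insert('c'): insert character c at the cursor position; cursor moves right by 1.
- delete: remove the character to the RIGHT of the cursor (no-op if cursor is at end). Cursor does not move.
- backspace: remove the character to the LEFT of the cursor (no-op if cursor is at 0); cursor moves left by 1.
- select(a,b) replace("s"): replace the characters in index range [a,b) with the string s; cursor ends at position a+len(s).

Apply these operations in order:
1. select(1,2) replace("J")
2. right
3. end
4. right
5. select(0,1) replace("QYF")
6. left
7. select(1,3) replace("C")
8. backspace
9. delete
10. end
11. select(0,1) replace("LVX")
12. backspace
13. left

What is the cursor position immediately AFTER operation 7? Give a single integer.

After op 1 (select(1,2) replace("J")): buf='NJK' cursor=2
After op 2 (right): buf='NJK' cursor=3
After op 3 (end): buf='NJK' cursor=3
After op 4 (right): buf='NJK' cursor=3
After op 5 (select(0,1) replace("QYF")): buf='QYFJK' cursor=3
After op 6 (left): buf='QYFJK' cursor=2
After op 7 (select(1,3) replace("C")): buf='QCJK' cursor=2

Answer: 2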